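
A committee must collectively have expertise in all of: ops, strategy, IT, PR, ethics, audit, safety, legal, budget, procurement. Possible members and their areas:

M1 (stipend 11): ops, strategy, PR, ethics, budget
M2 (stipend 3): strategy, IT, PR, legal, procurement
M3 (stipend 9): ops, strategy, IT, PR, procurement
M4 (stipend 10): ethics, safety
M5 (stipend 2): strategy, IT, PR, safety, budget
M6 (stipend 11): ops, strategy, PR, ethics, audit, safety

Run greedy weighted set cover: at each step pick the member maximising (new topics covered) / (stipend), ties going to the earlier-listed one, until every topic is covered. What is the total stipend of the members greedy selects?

16

Pick 1: M5 adds 5 new (strategy, IT, PR, safety, budget) at stipend 2 (ratio 5/2).
Pick 2: M2 adds 2 new (legal, procurement) at stipend 3 (ratio 2/3).
Pick 3: M6 adds 3 new (ops, ethics, audit) at stipend 11 (ratio 3/11).
Greedy total stipend: 2 + 3 + 11 = 16.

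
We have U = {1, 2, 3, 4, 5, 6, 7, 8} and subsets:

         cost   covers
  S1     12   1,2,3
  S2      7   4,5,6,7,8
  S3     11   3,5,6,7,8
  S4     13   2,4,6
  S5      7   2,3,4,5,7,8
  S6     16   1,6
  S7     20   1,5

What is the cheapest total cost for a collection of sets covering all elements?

S1, S2 cover every element at cost 12 + 7 = 19.
Any cover uses at least 2 sets; among all covering selections none totals below 19.

19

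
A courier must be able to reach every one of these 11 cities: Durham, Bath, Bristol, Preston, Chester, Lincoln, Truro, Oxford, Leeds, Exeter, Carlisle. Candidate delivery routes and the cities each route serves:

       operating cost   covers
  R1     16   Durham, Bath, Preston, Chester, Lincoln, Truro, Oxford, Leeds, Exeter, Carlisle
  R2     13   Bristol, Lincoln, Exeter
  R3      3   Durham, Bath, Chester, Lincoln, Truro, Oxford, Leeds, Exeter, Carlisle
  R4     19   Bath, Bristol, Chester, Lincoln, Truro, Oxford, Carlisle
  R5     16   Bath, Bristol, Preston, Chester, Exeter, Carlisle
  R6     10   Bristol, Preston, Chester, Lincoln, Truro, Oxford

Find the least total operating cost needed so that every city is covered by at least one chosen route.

R3, R6 cover every city at operating cost 3 + 10 = 13.
Any cover uses at least 2 routes; among all covering selections none totals below 13.

13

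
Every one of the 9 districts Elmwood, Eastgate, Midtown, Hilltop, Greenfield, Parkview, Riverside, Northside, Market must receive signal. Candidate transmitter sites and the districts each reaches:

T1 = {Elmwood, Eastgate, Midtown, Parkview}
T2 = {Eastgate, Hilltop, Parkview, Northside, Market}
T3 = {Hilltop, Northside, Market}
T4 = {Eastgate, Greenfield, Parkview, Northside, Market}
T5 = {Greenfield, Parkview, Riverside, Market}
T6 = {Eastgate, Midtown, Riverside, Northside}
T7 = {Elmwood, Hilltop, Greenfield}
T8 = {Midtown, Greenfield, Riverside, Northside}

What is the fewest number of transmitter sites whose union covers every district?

T1, T2, T5 together cover {Elmwood, Eastgate, Midtown, Hilltop, Greenfield, Parkview, Riverside, Northside, Market} — every district.
No 2 of the 8 transmitter sites cover everything (all 28 pairs fall short), so 3 is minimum.

3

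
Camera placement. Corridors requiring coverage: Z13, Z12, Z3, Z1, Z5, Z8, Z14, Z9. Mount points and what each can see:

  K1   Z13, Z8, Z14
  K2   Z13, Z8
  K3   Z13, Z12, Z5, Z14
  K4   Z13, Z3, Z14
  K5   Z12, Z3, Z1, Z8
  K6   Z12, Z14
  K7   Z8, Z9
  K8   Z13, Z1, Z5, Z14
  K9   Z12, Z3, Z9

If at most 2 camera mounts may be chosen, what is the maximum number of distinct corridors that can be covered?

7

Choosing K3, K5 covers {Z13, Z12, Z3, Z1, Z5, Z8, Z14} — 7 corridors.
No choice of 2 camera mounts does better; here Z9 is left uncovered.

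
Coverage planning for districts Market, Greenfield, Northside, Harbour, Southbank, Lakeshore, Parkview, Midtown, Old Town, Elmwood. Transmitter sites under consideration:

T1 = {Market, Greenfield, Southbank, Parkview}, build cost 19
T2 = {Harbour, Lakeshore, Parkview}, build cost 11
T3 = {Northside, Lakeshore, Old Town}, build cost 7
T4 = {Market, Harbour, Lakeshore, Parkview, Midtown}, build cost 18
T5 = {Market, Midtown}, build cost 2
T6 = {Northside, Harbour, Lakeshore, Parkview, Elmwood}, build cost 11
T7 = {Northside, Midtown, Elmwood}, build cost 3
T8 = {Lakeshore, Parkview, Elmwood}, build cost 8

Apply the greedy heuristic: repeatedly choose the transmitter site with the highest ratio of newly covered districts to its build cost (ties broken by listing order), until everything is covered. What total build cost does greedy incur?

42

Pick 1: T5 adds 2 new (Market, Midtown) at build cost 2 (ratio 2/2).
Pick 2: T7 adds 2 new (Northside, Elmwood) at build cost 3 (ratio 2/3).
Pick 3: T3 adds 2 new (Lakeshore, Old Town) at build cost 7 (ratio 2/7).
Pick 4: T2 adds 2 new (Harbour, Parkview) at build cost 11 (ratio 2/11).
Pick 5: T1 adds 2 new (Greenfield, Southbank) at build cost 19 (ratio 2/19).
Greedy total build cost: 2 + 3 + 7 + 11 + 19 = 42. (The true optimum is 39, so greedy overshoots here.)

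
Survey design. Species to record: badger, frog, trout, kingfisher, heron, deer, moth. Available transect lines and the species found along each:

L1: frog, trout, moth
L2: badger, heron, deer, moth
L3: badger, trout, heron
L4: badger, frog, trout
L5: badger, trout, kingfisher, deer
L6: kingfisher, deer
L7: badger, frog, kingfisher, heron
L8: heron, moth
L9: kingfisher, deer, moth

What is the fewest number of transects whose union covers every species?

L1, L2, L5 together cover {badger, frog, trout, kingfisher, heron, deer, moth} — every species.
No 2 of the 9 transects cover everything (all 36 pairs fall short), so 3 is minimum.

3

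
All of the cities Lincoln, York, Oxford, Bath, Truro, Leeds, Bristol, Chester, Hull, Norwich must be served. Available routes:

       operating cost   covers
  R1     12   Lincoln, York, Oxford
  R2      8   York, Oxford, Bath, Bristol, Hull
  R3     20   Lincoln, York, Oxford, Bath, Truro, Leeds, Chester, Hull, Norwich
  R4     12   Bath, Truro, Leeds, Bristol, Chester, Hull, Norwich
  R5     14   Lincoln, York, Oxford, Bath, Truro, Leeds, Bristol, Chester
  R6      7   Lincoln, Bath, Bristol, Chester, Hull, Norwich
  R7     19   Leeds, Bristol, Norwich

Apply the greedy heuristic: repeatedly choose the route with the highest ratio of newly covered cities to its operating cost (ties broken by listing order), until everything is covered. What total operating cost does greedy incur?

Pick 1: R6 adds 6 new (Lincoln, Bath, Bristol, Chester, Hull, Norwich) at operating cost 7 (ratio 6/7).
Pick 2: R5 adds 4 new (York, Oxford, Truro, Leeds) at operating cost 14 (ratio 4/14).
Greedy total operating cost: 7 + 14 = 21.

21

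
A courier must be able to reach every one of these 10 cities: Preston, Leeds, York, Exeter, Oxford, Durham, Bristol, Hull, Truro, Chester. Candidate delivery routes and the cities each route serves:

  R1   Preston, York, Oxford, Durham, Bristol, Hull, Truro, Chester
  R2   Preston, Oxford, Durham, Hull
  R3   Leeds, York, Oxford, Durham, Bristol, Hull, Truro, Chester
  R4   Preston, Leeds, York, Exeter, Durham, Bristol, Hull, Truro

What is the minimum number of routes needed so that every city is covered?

R1, R4 together cover {Preston, Leeds, York, Exeter, Oxford, Durham, Bristol, Hull, Truro, Chester} — every city.
No single route contains all 10 cities, so 2 is optimal.

2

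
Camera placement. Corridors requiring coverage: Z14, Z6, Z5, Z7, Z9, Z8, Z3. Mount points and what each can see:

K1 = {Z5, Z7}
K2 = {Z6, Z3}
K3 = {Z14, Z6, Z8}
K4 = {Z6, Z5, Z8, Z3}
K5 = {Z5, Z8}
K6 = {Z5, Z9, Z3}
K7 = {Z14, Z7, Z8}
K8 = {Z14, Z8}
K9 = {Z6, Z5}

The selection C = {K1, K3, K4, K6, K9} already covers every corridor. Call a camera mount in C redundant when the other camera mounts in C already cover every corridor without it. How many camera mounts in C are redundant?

Drop K1: Z7 uncovered — not redundant.
Drop K3: Z14 uncovered — not redundant.
Drop K4: the rest still cover every corridor — redundant.
Drop K6: Z9 uncovered — not redundant.
Drop K9: the rest still cover every corridor — redundant.
2 redundant: K4, K9.

2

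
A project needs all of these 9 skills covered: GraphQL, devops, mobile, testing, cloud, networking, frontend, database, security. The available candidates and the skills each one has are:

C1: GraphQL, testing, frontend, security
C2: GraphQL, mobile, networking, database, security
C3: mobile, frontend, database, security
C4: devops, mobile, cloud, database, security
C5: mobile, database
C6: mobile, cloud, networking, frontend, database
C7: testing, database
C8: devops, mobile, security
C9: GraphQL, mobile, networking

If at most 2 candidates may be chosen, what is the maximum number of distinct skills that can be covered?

Choosing C1, C4 covers {GraphQL, devops, mobile, testing, cloud, frontend, database, security} — 8 skills.
No choice of 2 candidates does better; here networking is left uncovered.

8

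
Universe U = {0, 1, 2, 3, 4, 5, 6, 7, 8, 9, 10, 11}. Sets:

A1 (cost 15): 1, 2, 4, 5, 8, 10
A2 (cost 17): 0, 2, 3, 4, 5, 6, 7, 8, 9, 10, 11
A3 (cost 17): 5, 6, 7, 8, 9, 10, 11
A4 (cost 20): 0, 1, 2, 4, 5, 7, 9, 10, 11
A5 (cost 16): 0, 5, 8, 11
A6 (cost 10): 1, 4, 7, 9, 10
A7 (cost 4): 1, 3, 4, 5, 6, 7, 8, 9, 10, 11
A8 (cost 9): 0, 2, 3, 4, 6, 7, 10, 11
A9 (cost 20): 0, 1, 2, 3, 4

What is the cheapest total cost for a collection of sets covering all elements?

A7, A8 cover every element at cost 4 + 9 = 13.
Any cover uses at least 2 sets; among all covering selections none totals below 13.

13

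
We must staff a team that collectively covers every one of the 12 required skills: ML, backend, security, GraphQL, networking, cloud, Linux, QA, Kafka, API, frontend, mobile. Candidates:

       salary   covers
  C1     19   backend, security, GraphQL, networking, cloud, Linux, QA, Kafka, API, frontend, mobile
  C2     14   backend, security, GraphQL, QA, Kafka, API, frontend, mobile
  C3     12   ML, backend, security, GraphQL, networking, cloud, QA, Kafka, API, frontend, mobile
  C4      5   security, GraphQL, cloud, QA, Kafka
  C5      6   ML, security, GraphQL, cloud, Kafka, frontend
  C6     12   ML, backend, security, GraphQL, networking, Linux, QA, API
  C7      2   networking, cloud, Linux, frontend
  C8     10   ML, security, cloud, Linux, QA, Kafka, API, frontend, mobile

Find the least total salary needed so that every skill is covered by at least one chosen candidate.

C3, C7 cover every skill at salary 12 + 2 = 14.
Any cover uses at least 2 candidates; among all covering selections none totals below 14.
Greedy by coverage-per-salary would pick C7, C4, C3 for 19 — worse than the optimum 14.

14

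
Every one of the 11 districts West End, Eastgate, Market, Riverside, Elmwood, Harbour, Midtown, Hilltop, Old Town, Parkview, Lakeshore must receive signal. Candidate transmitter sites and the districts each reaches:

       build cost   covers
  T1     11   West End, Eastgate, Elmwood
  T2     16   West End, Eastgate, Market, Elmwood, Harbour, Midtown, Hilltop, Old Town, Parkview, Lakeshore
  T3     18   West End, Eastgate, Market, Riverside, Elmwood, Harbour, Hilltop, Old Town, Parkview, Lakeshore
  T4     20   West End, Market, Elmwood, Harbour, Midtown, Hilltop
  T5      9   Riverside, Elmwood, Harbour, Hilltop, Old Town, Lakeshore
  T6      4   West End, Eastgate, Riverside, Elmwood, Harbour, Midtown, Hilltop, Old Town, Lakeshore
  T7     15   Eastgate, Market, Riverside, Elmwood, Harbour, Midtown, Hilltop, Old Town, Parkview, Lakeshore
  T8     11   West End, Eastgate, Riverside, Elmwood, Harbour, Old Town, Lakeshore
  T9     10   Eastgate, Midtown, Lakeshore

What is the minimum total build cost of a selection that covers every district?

T6, T7 cover every district at build cost 4 + 15 = 19.
Any cover uses at least 2 transmitter sites; among all covering selections none totals below 19.

19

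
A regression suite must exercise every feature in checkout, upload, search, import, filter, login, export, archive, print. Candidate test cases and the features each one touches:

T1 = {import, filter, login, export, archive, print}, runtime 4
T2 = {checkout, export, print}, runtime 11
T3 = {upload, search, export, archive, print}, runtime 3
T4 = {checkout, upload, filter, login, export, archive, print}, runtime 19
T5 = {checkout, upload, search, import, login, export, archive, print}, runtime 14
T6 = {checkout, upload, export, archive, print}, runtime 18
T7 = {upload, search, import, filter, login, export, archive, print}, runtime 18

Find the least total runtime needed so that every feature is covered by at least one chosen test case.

T1, T5 cover every feature at runtime 4 + 14 = 18.
Any cover uses at least 2 test cases; among all covering selections none totals below 18.

18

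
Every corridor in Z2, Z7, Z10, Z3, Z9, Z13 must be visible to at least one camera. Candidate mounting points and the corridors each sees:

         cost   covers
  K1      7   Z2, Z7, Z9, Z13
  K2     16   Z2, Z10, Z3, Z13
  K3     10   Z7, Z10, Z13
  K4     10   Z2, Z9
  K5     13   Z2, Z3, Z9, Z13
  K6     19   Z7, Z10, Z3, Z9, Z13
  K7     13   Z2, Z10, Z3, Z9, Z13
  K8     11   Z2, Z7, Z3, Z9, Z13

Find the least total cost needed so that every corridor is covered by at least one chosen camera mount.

K1, K7 cover every corridor at cost 7 + 13 = 20.
Any cover uses at least 2 camera mounts; among all covering selections none totals below 20.

20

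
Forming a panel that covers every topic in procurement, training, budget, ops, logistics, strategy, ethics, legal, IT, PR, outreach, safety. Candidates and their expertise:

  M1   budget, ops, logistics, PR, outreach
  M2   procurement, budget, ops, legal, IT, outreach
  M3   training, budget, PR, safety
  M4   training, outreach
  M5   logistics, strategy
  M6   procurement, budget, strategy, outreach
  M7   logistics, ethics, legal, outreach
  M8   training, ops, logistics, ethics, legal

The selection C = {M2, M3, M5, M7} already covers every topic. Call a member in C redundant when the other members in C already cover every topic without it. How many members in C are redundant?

0

Drop M2: procurement, ops, IT uncovered — not redundant.
Drop M3: training, PR, safety uncovered — not redundant.
Drop M5: strategy uncovered — not redundant.
Drop M7: ethics uncovered — not redundant.
None of the members in C is redundant.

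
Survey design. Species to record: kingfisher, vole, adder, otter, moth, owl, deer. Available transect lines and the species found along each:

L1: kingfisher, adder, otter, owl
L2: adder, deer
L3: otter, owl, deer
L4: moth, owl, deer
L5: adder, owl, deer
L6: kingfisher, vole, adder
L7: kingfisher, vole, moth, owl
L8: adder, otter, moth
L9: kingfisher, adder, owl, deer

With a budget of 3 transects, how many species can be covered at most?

7

Choosing L1, L2, L7 covers {kingfisher, vole, adder, otter, moth, owl, deer} — 7 species.
That is all 7 species.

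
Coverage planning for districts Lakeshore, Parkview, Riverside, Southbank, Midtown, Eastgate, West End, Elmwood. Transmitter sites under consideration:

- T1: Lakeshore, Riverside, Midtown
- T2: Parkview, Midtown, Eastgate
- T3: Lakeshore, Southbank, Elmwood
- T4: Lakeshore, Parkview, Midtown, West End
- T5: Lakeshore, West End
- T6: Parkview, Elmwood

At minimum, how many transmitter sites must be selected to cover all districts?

T1, T2, T3, T4 together cover {Lakeshore, Parkview, Riverside, Southbank, Midtown, Eastgate, West End, Elmwood} — every district.
No 3 of the 6 transmitter sites cover everything (all 20 triples fall short), so 4 is minimum.

4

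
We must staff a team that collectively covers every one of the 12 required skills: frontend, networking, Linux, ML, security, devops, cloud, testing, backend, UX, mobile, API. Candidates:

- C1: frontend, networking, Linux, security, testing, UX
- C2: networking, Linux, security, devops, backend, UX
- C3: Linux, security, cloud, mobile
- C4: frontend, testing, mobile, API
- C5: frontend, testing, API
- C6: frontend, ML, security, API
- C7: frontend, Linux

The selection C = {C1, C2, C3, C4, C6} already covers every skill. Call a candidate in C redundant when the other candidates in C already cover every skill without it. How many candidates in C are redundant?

Drop C1: the rest still cover every skill — redundant.
Drop C2: devops, backend uncovered — not redundant.
Drop C3: cloud uncovered — not redundant.
Drop C4: the rest still cover every skill — redundant.
Drop C6: ML uncovered — not redundant.
2 redundant: C1, C4.

2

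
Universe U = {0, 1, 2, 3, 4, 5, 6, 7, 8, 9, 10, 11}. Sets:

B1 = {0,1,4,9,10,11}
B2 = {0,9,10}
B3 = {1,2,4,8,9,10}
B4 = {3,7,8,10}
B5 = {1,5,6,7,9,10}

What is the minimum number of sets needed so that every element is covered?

B1, B3, B4, B5 together cover {0, 1, 2, 3, 4, 5, 6, 7, 8, 9, 10, 11} — every element.
No 3 of the 5 sets cover everything (all 10 triples fall short), so 4 is minimum.

4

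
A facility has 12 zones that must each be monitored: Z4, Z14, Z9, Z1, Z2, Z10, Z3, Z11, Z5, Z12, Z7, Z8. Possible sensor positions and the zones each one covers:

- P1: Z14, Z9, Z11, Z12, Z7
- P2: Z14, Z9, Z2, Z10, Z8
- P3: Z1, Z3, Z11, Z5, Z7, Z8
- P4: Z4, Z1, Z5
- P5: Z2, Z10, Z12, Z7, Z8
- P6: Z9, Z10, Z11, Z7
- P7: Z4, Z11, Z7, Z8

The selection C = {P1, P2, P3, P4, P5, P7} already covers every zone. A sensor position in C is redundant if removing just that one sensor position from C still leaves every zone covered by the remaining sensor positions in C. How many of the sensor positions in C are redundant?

Drop P1: the rest still cover every zone — redundant.
Drop P2: the rest still cover every zone — redundant.
Drop P3: Z3 uncovered — not redundant.
Drop P4: the rest still cover every zone — redundant.
Drop P5: the rest still cover every zone — redundant.
Drop P7: the rest still cover every zone — redundant.
5 redundant: P1, P2, P4, P5, P7.

5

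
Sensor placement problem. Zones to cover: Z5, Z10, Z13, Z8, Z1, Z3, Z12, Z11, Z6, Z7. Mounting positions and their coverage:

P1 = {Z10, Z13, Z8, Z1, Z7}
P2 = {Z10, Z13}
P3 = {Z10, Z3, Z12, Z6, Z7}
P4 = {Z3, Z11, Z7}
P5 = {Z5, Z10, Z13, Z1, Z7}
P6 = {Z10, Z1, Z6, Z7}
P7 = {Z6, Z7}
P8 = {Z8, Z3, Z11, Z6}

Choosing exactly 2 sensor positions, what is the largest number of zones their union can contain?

Choosing P5, P8 covers {Z5, Z10, Z13, Z8, Z1, Z3, Z11, Z6, Z7} — 9 zones.
No choice of 2 sensor positions does better; here Z12 is left uncovered.

9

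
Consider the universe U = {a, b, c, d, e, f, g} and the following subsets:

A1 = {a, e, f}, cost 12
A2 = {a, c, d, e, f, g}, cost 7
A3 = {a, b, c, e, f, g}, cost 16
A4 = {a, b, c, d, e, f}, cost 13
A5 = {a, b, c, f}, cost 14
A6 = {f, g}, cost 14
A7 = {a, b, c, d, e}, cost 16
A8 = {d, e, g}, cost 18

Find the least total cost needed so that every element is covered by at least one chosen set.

20

A2, A4 cover every element at cost 7 + 13 = 20.
Any cover uses at least 2 sets; among all covering selections none totals below 20.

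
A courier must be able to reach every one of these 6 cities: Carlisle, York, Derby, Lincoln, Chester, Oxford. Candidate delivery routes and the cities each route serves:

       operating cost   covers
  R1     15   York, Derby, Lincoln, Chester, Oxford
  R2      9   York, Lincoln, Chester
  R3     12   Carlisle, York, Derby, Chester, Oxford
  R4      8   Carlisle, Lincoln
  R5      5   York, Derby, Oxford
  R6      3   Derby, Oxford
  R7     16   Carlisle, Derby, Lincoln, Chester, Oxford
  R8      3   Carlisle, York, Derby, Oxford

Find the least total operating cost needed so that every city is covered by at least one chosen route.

12

R2, R8 cover every city at operating cost 9 + 3 = 12.
Any cover uses at least 2 routes; among all covering selections none totals below 12.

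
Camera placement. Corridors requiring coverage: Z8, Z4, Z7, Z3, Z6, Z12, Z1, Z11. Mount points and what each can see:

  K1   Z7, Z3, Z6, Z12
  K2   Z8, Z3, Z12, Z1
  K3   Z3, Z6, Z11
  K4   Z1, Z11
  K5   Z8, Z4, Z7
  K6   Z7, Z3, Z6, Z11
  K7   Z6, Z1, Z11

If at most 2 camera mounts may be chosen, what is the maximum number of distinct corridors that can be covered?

Choosing K2, K6 covers {Z8, Z7, Z3, Z6, Z12, Z1, Z11} — 7 corridors.
No choice of 2 camera mounts does better; here Z4 is left uncovered.

7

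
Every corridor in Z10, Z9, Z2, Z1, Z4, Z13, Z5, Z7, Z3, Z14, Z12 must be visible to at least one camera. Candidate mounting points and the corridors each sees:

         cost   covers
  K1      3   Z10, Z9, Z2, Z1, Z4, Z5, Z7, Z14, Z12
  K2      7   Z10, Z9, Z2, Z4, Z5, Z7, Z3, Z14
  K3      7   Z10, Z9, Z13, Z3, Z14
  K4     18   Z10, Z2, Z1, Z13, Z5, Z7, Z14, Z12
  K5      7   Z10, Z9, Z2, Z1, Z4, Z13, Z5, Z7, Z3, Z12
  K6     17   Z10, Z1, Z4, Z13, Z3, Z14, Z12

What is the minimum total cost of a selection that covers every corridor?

K1, K3 cover every corridor at cost 3 + 7 = 10.
Any cover uses at least 2 camera mounts; among all covering selections none totals below 10.

10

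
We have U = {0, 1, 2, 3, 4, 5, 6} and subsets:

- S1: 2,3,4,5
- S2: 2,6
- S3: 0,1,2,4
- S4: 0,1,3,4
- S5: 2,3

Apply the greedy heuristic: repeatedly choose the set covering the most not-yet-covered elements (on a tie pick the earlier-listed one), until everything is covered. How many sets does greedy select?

3

Pick 1: S1 covers 4 new elements (2, 3, 4, 5).
Pick 2: S3 covers 2 new elements (0, 1).
Pick 3: S2 covers 1 new elements (6).
Greedy uses 3 sets.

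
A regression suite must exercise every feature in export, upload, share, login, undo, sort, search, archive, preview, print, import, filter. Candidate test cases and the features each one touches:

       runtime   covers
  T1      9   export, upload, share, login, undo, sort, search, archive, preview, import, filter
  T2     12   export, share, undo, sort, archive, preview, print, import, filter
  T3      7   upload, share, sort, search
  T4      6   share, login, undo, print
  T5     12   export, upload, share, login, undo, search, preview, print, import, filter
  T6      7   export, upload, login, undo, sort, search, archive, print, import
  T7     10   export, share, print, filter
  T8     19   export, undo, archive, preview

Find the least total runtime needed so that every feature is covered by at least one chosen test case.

15

T1, T4 cover every feature at runtime 9 + 6 = 15.
Any cover uses at least 2 test cases; among all covering selections none totals below 15.
Greedy by coverage-per-runtime would pick T6, T1 for 16 — worse than the optimum 15.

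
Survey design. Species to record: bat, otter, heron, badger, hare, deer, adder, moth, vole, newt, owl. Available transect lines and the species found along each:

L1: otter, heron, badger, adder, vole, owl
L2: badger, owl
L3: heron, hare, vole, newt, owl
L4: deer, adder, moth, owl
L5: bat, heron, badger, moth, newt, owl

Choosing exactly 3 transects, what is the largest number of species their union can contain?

10

Choosing L1, L3, L4 covers {otter, heron, badger, hare, deer, adder, moth, vole, newt, owl} — 10 species.
No choice of 3 transects does better; here bat is left uncovered.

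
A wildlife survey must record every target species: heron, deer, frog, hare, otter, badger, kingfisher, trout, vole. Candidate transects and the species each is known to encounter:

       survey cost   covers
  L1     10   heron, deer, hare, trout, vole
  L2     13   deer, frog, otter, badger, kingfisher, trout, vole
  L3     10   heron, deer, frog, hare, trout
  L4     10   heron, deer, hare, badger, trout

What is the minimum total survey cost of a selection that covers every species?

L1, L2 cover every species at survey cost 10 + 13 = 23.
Any cover uses at least 2 transects; among all covering selections none totals below 23.

23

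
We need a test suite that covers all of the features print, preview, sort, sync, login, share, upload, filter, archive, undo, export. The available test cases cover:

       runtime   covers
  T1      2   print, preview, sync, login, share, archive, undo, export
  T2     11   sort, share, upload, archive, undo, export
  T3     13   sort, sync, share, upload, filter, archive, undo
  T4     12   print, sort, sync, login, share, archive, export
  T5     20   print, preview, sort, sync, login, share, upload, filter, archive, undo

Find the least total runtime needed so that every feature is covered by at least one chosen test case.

T1, T3 cover every feature at runtime 2 + 13 = 15.
Any cover uses at least 2 test cases; among all covering selections none totals below 15.

15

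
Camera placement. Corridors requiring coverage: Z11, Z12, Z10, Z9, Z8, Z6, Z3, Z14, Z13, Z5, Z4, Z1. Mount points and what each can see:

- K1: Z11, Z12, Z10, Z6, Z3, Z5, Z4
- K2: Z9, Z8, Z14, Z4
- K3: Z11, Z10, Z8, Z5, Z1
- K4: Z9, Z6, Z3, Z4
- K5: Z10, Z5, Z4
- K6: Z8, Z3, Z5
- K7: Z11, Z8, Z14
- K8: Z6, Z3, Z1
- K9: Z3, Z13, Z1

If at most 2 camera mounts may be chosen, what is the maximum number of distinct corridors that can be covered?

10

Choosing K1, K2 covers {Z11, Z12, Z10, Z9, Z8, Z6, Z3, Z14, Z5, Z4} — 10 corridors.
No choice of 2 camera mounts does better; here Z13, Z1 are left uncovered.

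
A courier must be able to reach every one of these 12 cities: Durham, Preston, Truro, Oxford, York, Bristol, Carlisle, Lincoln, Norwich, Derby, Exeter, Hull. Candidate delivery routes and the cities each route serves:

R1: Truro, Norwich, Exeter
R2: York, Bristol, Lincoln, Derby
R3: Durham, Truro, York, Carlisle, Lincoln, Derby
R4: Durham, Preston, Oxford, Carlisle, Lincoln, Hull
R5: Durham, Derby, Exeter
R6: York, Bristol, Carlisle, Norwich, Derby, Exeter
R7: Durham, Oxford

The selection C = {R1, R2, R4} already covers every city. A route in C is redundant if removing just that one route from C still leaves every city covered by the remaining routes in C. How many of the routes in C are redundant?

0

Drop R1: Truro, Norwich, Exeter uncovered — not redundant.
Drop R2: York, Bristol, Derby uncovered — not redundant.
Drop R4: Durham, Preston, Oxford, Carlisle, … uncovered — not redundant.
None of the routes in C is redundant.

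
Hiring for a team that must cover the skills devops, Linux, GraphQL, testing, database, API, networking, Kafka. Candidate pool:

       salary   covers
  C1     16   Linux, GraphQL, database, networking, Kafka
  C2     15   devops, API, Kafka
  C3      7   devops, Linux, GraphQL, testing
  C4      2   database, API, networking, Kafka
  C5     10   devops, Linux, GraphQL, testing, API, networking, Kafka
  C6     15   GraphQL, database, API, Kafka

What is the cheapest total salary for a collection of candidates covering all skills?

C3, C4 cover every skill at salary 7 + 2 = 9.
Any cover uses at least 2 candidates; among all covering selections none totals below 9.

9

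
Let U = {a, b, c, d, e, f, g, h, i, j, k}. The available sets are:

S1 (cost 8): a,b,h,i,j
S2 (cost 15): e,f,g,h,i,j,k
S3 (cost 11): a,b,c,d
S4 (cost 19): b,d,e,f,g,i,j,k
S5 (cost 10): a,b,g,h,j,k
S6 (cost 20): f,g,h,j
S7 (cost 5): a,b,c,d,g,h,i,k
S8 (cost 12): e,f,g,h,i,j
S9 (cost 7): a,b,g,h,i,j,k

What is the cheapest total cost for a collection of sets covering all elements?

S7, S8 cover every element at cost 5 + 12 = 17.
Any cover uses at least 2 sets; among all covering selections none totals below 17.

17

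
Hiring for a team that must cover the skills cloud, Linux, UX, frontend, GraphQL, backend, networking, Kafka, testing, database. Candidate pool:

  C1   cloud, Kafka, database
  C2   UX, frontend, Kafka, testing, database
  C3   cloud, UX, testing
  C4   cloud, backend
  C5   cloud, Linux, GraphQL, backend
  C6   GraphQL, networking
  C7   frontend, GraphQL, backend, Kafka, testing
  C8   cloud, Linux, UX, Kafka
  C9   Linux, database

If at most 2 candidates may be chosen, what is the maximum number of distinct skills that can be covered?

9

Choosing C2, C5 covers {cloud, Linux, UX, frontend, GraphQL, backend, Kafka, testing, database} — 9 skills.
No choice of 2 candidates does better; here networking is left uncovered.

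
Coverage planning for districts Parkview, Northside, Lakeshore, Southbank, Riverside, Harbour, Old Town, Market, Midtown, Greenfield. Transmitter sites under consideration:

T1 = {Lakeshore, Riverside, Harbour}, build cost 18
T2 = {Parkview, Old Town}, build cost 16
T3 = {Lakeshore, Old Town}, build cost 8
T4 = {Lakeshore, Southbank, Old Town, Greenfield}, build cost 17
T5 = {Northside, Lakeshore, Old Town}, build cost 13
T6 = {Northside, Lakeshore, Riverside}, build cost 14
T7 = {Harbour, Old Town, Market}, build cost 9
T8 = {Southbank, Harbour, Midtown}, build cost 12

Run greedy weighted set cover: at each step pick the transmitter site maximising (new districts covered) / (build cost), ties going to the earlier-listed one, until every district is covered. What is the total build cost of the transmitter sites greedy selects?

68

Pick 1: T7 adds 3 new (Harbour, Old Town, Market) at build cost 9 (ratio 3/9).
Pick 2: T6 adds 3 new (Northside, Lakeshore, Riverside) at build cost 14 (ratio 3/14).
Pick 3: T8 adds 2 new (Southbank, Midtown) at build cost 12 (ratio 2/12).
Pick 4: T2 adds 1 new (Parkview) at build cost 16 (ratio 1/16).
Pick 5: T4 adds 1 new (Greenfield) at build cost 17 (ratio 1/17).
Greedy total build cost: 9 + 14 + 12 + 16 + 17 = 68.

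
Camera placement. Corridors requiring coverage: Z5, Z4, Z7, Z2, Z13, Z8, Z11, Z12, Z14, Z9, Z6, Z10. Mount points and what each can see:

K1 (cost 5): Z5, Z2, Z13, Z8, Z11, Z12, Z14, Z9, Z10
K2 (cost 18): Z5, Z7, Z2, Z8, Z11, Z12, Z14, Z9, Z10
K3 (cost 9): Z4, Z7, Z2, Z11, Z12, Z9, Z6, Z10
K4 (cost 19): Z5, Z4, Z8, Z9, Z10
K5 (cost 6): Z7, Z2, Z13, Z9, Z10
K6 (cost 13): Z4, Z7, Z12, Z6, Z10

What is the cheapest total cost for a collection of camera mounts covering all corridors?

K1, K3 cover every corridor at cost 5 + 9 = 14.
Any cover uses at least 2 camera mounts; among all covering selections none totals below 14.

14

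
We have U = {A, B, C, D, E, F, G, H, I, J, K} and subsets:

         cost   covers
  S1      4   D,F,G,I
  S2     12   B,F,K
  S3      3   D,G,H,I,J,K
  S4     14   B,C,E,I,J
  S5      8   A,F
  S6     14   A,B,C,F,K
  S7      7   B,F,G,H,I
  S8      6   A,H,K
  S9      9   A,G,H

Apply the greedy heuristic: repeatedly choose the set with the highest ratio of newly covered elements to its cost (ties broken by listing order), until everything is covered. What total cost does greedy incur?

Pick 1: S3 adds 6 new (D, G, H, I, J, K) at cost 3 (ratio 6/3).
Pick 2: S6 adds 4 new (A, B, C, F) at cost 14 (ratio 4/14).
Pick 3: S4 adds 1 new (E) at cost 14 (ratio 1/14).
Greedy total cost: 3 + 14 + 14 = 31. (The true optimum is 24, so greedy overshoots here.)

31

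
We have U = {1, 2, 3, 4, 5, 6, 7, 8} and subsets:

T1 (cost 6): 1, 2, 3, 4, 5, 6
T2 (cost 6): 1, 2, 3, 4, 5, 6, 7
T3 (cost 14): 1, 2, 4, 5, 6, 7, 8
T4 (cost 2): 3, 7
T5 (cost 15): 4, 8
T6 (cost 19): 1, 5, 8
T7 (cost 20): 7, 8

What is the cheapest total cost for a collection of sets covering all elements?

16

T3, T4 cover every element at cost 14 + 2 = 16.
Any cover uses at least 2 sets; among all covering selections none totals below 16.
Greedy by coverage-per-cost would pick T2, T3 for 20 — worse than the optimum 16.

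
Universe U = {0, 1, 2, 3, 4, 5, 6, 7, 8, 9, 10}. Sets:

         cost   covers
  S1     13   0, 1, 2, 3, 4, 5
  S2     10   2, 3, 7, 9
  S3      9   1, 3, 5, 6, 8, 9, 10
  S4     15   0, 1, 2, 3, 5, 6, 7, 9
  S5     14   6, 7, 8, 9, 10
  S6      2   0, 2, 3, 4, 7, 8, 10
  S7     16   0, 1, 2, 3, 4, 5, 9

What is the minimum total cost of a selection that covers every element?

S3, S6 cover every element at cost 9 + 2 = 11.
Any cover uses at least 2 sets; among all covering selections none totals below 11.

11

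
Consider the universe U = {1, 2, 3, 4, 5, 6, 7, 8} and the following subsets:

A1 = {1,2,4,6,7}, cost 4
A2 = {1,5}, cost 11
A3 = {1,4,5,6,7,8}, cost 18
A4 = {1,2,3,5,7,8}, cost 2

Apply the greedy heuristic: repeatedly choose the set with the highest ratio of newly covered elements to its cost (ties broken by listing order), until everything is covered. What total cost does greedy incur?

Pick 1: A4 adds 6 new (1, 2, 3, 5, 7, 8) at cost 2 (ratio 6/2).
Pick 2: A1 adds 2 new (4, 6) at cost 4 (ratio 2/4).
Greedy total cost: 2 + 4 = 6.

6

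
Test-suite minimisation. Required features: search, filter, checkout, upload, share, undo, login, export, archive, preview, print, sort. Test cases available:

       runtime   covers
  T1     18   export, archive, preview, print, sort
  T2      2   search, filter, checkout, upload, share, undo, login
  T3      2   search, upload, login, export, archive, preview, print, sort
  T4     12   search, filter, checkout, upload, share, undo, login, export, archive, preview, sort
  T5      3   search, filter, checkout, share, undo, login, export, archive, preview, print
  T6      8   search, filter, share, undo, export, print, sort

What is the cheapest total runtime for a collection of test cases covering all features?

T2, T3 cover every feature at runtime 2 + 2 = 4.
Any cover uses at least 2 test cases; among all covering selections none totals below 4.

4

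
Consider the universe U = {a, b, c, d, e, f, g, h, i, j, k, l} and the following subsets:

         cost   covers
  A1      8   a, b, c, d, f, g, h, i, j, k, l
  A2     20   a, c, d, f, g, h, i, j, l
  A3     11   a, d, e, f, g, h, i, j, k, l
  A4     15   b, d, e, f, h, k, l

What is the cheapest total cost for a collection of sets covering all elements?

A1, A3 cover every element at cost 8 + 11 = 19.
Any cover uses at least 2 sets; among all covering selections none totals below 19.

19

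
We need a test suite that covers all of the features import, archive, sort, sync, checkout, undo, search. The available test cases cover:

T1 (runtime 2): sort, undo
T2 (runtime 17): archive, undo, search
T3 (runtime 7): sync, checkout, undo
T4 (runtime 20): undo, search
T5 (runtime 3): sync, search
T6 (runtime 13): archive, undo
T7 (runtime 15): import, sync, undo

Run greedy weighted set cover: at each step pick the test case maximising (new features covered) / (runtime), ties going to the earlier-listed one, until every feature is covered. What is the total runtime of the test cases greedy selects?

40

Pick 1: T1 adds 2 new (sort, undo) at runtime 2 (ratio 2/2).
Pick 2: T5 adds 2 new (sync, search) at runtime 3 (ratio 2/3).
Pick 3: T3 adds 1 new (checkout) at runtime 7 (ratio 1/7).
Pick 4: T6 adds 1 new (archive) at runtime 13 (ratio 1/13).
Pick 5: T7 adds 1 new (import) at runtime 15 (ratio 1/15).
Greedy total runtime: 2 + 3 + 7 + 13 + 15 = 40.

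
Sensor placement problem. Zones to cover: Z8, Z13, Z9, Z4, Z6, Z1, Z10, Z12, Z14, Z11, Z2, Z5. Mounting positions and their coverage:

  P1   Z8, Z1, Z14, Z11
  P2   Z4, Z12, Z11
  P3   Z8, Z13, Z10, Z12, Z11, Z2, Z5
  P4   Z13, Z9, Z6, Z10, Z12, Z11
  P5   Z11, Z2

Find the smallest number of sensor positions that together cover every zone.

4

P1, P2, P3, P4 together cover {Z8, Z13, Z9, Z4, Z6, Z1, Z10, Z12, Z14, Z11, Z2, Z5} — every zone.
No 3 of the 5 sensor positions cover everything (all 10 triples fall short), so 4 is minimum.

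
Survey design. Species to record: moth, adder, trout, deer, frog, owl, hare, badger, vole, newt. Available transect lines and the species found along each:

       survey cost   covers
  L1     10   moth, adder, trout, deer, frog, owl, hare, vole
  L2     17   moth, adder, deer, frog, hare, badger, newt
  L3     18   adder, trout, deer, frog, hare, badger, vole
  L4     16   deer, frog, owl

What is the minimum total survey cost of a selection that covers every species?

27

L1, L2 cover every species at survey cost 10 + 17 = 27.
Any cover uses at least 2 transects; among all covering selections none totals below 27.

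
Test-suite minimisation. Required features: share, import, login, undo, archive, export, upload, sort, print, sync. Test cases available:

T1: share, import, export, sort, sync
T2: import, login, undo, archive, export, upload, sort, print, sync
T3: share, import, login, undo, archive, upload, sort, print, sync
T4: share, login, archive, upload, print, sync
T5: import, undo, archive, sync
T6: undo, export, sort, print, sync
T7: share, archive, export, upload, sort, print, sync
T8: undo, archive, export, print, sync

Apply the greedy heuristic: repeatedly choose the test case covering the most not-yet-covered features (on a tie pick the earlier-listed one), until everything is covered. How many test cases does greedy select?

2

Pick 1: T2 covers 9 new features (import, login, undo, archive, export, upload, sort, print, sync).
Pick 2: T1 covers 1 new features (share).
Greedy uses 2 test cases.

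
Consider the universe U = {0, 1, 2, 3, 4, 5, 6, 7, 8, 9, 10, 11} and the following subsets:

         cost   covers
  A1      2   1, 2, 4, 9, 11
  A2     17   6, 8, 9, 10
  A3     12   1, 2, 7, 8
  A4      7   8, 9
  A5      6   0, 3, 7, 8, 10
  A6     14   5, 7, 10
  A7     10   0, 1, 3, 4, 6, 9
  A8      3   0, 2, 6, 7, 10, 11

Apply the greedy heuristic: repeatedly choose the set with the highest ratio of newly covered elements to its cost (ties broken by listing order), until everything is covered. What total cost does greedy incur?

25

Pick 1: A1 adds 5 new (1, 2, 4, 9, 11) at cost 2 (ratio 5/2).
Pick 2: A8 adds 4 new (0, 6, 7, 10) at cost 3 (ratio 4/3).
Pick 3: A5 adds 2 new (3, 8) at cost 6 (ratio 2/6).
Pick 4: A6 adds 1 new (5) at cost 14 (ratio 1/14).
Greedy total cost: 2 + 3 + 6 + 14 = 25.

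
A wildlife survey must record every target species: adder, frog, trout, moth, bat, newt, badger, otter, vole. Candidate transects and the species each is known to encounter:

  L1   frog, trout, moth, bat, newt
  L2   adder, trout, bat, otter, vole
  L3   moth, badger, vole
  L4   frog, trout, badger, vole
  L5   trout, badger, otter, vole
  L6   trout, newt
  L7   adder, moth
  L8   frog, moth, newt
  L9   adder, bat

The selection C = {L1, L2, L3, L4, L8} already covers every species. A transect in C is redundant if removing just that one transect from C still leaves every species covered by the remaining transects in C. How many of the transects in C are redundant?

4

Drop L1: the rest still cover every species — redundant.
Drop L2: adder, otter uncovered — not redundant.
Drop L3: the rest still cover every species — redundant.
Drop L4: the rest still cover every species — redundant.
Drop L8: the rest still cover every species — redundant.
4 redundant: L1, L3, L4, L8.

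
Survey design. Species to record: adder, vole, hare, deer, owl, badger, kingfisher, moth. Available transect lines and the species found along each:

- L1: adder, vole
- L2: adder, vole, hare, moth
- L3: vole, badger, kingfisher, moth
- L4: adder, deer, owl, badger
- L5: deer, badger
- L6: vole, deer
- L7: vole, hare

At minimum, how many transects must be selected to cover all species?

3

L2, L3, L4 together cover {adder, vole, hare, deer, owl, badger, kingfisher, moth} — every species.
No 2 of the 7 transects cover everything (all 21 pairs fall short), so 3 is minimum.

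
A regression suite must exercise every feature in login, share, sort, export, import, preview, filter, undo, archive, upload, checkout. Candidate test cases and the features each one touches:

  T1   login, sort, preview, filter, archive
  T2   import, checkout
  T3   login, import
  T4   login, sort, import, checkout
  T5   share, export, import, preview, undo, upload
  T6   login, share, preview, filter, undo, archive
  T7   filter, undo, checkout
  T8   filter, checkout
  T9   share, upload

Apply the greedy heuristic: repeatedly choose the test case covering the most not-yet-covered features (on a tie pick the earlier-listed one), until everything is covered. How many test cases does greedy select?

Pick 1: T5 covers 6 new features (share, export, import, preview, undo, upload).
Pick 2: T1 covers 4 new features (login, sort, filter, archive).
Pick 3: T2 covers 1 new features (checkout).
Greedy uses 3 test cases.

3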